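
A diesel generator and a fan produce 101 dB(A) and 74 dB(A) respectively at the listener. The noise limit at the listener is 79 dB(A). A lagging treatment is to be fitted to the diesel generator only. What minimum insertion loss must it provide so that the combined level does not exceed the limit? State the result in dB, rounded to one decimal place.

Everything except the diesel generator sums to 10^(74/10) = 2.512e+07 in linear terms, 74.00 dB(A).
To meet 79 dB(A) overall, the treated diesel generator may contribute at most 10^(79/10) − 2.512e+07 = 5.431e+07, i.e. 77.35 dB(A).
So the diesel generator must be reduced from 101 to 77.35 dB(A): IL = 23.65 dB.

23.7 dB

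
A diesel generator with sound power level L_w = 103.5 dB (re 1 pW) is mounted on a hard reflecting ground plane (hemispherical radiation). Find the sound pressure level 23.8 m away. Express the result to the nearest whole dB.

68 dB

The power spreads over a hemisphere of area 2π·r², so L_p = L_w − 10·log₁₀(2π·r²).
2π·r² = 3559 m², 10·log₁₀ of that is 35.513 dB.
L_p = 103.5 − 35.513 = 67.99 dB.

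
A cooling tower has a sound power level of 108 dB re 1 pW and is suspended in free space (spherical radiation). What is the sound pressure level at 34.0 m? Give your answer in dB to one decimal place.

66.4 dB

Free-field spherical radiation: L_p = L_w − 10·log₁₀(4π·r²), r = 34.0 m.
4π·r² = 1.453e+04 m², 10·log₁₀ of that is 41.622 dB.
L_p = 108 − 41.622 = 66.38 dB.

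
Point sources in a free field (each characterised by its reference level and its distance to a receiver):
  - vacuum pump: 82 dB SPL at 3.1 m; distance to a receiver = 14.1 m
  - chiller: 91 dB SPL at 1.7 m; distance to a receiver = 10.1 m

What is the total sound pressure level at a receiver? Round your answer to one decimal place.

76.4 dB SPL

Propagate each source to the receiver with L = L_ref − 20·log₁₀(r/r_ref), then add intensities.
vacuum pump: 82 − 20·log₁₀(14.1/3.1) = 82 − 13.16 = 68.84 dB SPL.
chiller: 91 − 20·log₁₀(10.1/1.7) = 91 − 15.48 = 75.52 dB SPL.
Σ 10^(L/10) = 4.333e+07 → L_total = 10·log₁₀(4.333e+07) = 76.37 dB SPL.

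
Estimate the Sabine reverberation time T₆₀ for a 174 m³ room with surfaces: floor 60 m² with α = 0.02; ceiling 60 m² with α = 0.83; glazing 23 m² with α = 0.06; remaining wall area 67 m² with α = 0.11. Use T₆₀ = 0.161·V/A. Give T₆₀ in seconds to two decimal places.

A = Σ Sᵢαᵢ = 60·0.02 + 60·0.83 + 23·0.06 + 67·0.11 = 59.75 m².
T₆₀ = 0.161 × 174 / 59.75 = 0.469 s.

0.47 s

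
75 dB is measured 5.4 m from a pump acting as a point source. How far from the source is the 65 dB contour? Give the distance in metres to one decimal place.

The 10.0 dB drop corresponds to a distance ratio of 10^(10.0/20) for a point source.
r₂ = 5.4·10^((75−65)/20) = 5.4·10^(10.0/20) = 17.08 m.

17.1 m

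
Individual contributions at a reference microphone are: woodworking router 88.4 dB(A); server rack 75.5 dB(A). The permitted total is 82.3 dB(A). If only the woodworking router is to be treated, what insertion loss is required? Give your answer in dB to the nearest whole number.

7 dB

Fixed contribution from the other source: Σ 10^(L/10) = 10^(75.5/10) = 3.548e+07 (75.50 dB(A)).
The limit corresponds to 10^(82.3/10) = 1.698e+08; subtracting the fixed part leaves 1.343e+08 for the woodworking router, i.e. 81.28 dB(A).
Required insertion loss = 88.4 − 81.28 = 7.12 dB.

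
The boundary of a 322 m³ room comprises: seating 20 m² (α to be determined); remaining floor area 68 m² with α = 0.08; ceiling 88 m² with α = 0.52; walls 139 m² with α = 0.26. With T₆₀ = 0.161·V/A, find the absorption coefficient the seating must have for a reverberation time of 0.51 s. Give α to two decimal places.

A = 0.161·V/T₆₀ = 0.161·322/0.51 = 101.65 m² sabins.
Absorption from the other surfaces = 68·0.08 + 88·0.52 + 139·0.26 = 87.34 m², so the seating must supply 14.31 m² over 20 m².
α = 14.31/20 = 0.716.

0.72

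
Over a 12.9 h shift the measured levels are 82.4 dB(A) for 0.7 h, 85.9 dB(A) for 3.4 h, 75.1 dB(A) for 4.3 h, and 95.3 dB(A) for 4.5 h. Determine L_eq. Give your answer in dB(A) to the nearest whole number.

The energy average is taken in the linear domain: L_eq = 10·log₁₀[(Σ tᵢ·10^(Lᵢ/10))/T], T = 12.9 h.
Σ tᵢ·10^(Lᵢ/10) = 0.7·10^(82.4/10) + 3.4·10^(85.9/10) + 4.3·10^(75.1/10) + 4.5·10^(95.3/10) = 1.683e+10.
L_eq = 10·log₁₀(1.683e+10/12.9) = 91.16 dB(A).

91 dB(A)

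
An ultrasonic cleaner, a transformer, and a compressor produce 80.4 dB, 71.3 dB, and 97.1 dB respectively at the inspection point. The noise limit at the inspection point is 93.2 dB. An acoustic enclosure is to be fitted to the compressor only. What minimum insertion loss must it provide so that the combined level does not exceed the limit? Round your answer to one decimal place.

The untreated sources together contribute 10^(80.4/10) + 10^(71.3/10) = 1.231e+08, i.e. 80.90 dB.
The limit corresponds to 10^(93.2/10) = 2.089e+09; subtracting the fixed part leaves 1.966e+09 for the compressor, i.e. 92.94 dB.
Required insertion loss = 97.1 − 92.94 = 4.16 dB.

4.2 dB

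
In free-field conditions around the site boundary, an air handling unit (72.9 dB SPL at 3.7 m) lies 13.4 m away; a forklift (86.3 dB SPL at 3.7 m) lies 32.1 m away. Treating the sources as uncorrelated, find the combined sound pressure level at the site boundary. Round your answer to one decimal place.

First find each source's level at the receiver (point-source: −20·log₁₀(r/r_ref)), then combine on an intensity basis.
air handling unit: 72.9 − 20·log₁₀(13.4/3.7) = 72.9 − 11.18 = 61.72 dB SPL.
forklift: 86.3 − 20·log₁₀(32.1/3.7) = 86.3 − 18.77 = 67.53 dB SPL.
Σ 10^(L/10) = 7.154e+06 → L_total = 10·log₁₀(7.154e+06) = 68.55 dB SPL.

68.5 dB SPL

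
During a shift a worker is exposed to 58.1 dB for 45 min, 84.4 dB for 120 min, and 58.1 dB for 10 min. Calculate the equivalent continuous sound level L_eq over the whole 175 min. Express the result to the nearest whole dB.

83 dB

Weight each interval's intensity by its duration and average over T = 175 min:
Σ tᵢ·10^(Lᵢ/10) = 45·10^(58.1/10) + 120·10^(84.4/10) + 10·10^(58.1/10) = 3.309e+10.
L_eq = 10·log₁₀(3.309e+10/175) = 82.77 dB.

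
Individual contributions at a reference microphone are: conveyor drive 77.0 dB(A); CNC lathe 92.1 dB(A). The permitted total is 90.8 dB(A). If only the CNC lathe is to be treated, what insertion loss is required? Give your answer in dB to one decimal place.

The untreated sources together contribute 10^(77.0/10) = 5.012e+07, i.e. 77.00 dB(A).
To meet 90.8 dB(A) overall, the treated CNC lathe may contribute at most 10^(90.8/10) − 5.012e+07 = 1.152e+09, i.e. 90.62 dB(A).
So the CNC lathe must be reduced from 92.1 to 90.62 dB(A): IL = 1.48 dB.

1.5 dB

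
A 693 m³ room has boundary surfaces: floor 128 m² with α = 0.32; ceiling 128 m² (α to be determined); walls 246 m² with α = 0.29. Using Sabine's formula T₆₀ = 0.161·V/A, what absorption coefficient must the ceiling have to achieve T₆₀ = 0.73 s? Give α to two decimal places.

0.32

Required total absorption A = 0.161·693/0.73 = 152.84 m².
Absorption from the other surfaces = 128·0.32 + 246·0.29 = 112.30 m², so the ceiling must supply 40.54 m² over 128 m².
α = 40.54/128 = 0.317.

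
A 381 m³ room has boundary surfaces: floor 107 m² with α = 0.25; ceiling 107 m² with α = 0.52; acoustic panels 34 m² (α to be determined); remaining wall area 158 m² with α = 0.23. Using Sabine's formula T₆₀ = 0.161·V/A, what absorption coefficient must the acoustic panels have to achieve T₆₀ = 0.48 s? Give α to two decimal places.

0.27

From T₆₀ = 0.161·V/A, the target T₆₀ = 0.48 s needs A = 0.161·381/0.48 = 127.79 m².
Absorption from the other surfaces = 107·0.25 + 107·0.52 + 158·0.23 = 118.73 m², so the acoustic panels must supply 9.06 m² over 34 m².
α = 9.06/34 = 0.267.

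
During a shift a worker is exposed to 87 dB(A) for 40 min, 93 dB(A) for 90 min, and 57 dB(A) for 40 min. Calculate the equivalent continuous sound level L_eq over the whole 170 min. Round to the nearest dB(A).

91 dB(A)

Weight each interval's intensity by its duration and average over T = 170 min:
Σ tᵢ·10^(Lᵢ/10) = 40·10^(87/10) + 90·10^(93/10) + 40·10^(57/10) = 1.996e+11.
L_eq = 10·log₁₀(1.996e+11/170) = 90.70 dB(A).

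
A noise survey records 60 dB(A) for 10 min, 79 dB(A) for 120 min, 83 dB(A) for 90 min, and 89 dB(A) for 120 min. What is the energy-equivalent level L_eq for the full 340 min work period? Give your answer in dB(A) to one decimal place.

85.6 dB(A)

The energy average is taken in the linear domain: L_eq = 10·log₁₀[(Σ tᵢ·10^(Lᵢ/10))/T], T = 340 min.
Σ tᵢ·10^(Lᵢ/10) = 10·10^(60/10) + 120·10^(79/10) + 90·10^(83/10) + 120·10^(89/10) = 1.228e+11.
L_eq = 10·log₁₀(1.228e+11/340) = 85.58 dB(A).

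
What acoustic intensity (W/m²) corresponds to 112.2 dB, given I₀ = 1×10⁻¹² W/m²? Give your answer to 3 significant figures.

0.166 W/m²

I = I₀·10^(L/10) = 10⁻¹² × 10^(112.2/10) = 10^(-0.780).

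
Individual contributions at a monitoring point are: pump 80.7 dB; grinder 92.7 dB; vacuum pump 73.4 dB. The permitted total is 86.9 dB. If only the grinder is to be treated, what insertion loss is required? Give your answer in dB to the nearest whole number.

Fixed contribution from the other sources: Σ 10^(L/10) = 10^(80.7/10) + 10^(73.4/10) = 1.394e+08 (81.44 dB).
The limit corresponds to 10^(86.9/10) = 4.898e+08; subtracting the fixed part leaves 3.504e+08 for the grinder, i.e. 85.45 dB.
Required insertion loss = 92.7 − 85.45 = 7.25 dB.

7 dB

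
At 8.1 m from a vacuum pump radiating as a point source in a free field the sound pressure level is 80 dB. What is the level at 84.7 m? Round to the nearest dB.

60 dB

For a point source, L₂ = L₁ − 20·log₁₀(r₂/r₁).
L₂ = 80 − 20·log₁₀(84.7/8.1) = 80 − 20.388 = 59.61 dB.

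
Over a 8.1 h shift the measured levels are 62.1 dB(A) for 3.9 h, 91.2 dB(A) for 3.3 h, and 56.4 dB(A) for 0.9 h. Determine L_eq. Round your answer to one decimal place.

87.3 dB(A)

The energy average is taken in the linear domain: L_eq = 10·log₁₀[(Σ tᵢ·10^(Lᵢ/10))/T], T = 8.1 h.
Σ tᵢ·10^(Lᵢ/10) = 3.9·10^(62.1/10) + 3.3·10^(91.2/10) + 0.9·10^(56.4/10) = 4.357e+09.
L_eq = 10·log₁₀(4.357e+09/8.1) = 87.31 dB(A).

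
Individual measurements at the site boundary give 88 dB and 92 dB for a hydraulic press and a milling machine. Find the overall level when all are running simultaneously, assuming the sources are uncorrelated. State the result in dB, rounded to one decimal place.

Incoherent sources combine by intensity addition: L_total = 10·log₁₀(Σ 10^(L_i/10)).
Σ 10^(L/10) = 10^(88/10) + 10^(92/10) = 2.216e+09.
L_total = 10·log₁₀(2.216e+09) = 93.46 dB.

93.5 dB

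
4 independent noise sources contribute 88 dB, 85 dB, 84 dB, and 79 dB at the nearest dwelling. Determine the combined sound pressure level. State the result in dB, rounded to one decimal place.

91.1 dB

For uncorrelated sources the intensities add, so convert each level to linear form, sum, and take 10·log₁₀ of the total.
Σ 10^(L/10) = 10^(88/10) + 10^(85/10) + 10^(84/10) + 10^(79/10) = 1.278e+09.
L_total = 10·log₁₀(1.278e+09) = 91.06 dB.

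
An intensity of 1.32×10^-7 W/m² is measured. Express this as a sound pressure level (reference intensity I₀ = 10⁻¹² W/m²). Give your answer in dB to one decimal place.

51.2 dB

I/I₀ = 1.32×10^-7/10⁻¹² = 1.32×10^5, and L = 10·log₁₀(I/I₀).
L = 10·(0.1206 + 5) = 51.21 dB.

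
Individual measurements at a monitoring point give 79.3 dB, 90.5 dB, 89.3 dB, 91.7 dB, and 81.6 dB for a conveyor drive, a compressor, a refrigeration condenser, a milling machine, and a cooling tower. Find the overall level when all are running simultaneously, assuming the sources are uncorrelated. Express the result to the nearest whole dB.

96 dB

For uncorrelated sources the intensities add, so convert each level to linear form, sum, and take 10·log₁₀ of the total.
Σ 10^(L/10) = 10^(79.3/10) + 10^(90.5/10) + 10^(89.3/10) + 10^(91.7/10) + 10^(81.6/10) = 3.682e+09.
L_total = 10·log₁₀(3.682e+09) = 95.66 dB.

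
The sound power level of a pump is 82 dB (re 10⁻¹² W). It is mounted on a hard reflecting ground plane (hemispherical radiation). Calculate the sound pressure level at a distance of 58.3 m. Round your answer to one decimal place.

38.7 dB

L_p = L_w − 10·log₁₀(2π·r²) with r = 58.3 m.
2π·r² = 2.136e+04 m², 10·log₁₀ of that is 43.295 dB.
L_p = 82 − 43.295 = 38.70 dB.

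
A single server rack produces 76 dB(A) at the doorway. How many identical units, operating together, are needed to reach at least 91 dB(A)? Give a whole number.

N identical sources give L₁ + 10·log₁₀ N, so require 10·log₁₀ N ≥ 91 − 76 = 15.0 dB.
N ≥ 10^(15.0/10) = 31.623, so N = 32.

32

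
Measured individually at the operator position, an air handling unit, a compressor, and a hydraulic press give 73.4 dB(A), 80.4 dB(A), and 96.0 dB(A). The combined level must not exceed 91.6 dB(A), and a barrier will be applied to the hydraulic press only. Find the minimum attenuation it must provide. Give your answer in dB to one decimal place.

The untreated sources together contribute 10^(73.4/10) + 10^(80.4/10) = 1.315e+08, i.e. 81.19 dB(A).
To meet 91.6 dB(A) overall, the treated hydraulic press may contribute at most 10^(91.6/10) − 1.315e+08 = 1.314e+09, i.e. 91.19 dB(A).
So the hydraulic press must be reduced from 96.0 to 91.19 dB(A): IL = 4.81 dB.

4.8 dB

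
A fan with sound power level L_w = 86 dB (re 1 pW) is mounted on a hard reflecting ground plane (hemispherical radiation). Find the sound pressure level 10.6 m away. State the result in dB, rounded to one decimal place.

57.5 dB

The power spreads over a hemisphere of area 2π·r², so L_p = L_w − 10·log₁₀(2π·r²).
2π·r² = 706 m², 10·log₁₀ of that is 28.488 dB.
L_p = 86 − 28.488 = 57.51 dB.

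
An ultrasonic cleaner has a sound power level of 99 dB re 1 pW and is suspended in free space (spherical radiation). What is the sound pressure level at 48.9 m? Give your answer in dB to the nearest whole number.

The power spreads over a sphere of area 4π·r², so L_p = L_w − 10·log₁₀(4π·r²).
4π·r² = 3.005e+04 m², 10·log₁₀ of that is 44.778 dB.
L_p = 99 − 44.778 = 54.22 dB.

54 dB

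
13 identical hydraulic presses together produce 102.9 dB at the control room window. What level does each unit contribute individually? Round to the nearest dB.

For N identical incoherent sources L_total = L₁ + 10·log₁₀ N, so L₁ = 102.9 − 10·log₁₀(13) = 102.9 − 11.139.

92 dB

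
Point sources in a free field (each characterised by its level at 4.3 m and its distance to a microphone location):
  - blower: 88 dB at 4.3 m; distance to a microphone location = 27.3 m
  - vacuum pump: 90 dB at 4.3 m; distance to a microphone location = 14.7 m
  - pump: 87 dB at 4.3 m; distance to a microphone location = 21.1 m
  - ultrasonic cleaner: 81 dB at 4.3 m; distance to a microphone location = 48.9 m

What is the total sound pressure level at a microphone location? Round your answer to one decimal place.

Propagate each source to the receiver with L = L_ref − 20·log₁₀(r/r_ref), then add intensities.
blower: 88 − 20·log₁₀(27.3/4.3) = 88 − 16.05 = 71.95 dB.
vacuum pump: 90 − 20·log₁₀(14.7/4.3) = 90 − 10.68 = 79.32 dB.
pump: 87 − 20·log₁₀(21.1/4.3) = 87 − 13.82 = 73.18 dB.
ultrasonic cleaner: 81 − 20·log₁₀(48.9/4.3) = 81 − 21.12 = 59.88 dB.
Σ 10^(L/10) = 1.230e+08 → L_total = 10·log₁₀(1.230e+08) = 80.90 dB.

80.9 dB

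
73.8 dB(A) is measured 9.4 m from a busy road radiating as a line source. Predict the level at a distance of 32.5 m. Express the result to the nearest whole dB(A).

68 dB(A)

Line-source attenuation: ΔL = 10·log₁₀(r₂/r₁) = 10·log₁₀(32.5/9.4) = 5.388 dB.
L₂ = 73.8 − 10·log₁₀(32.5/9.4) = 73.8 − 5.388 = 68.41 dB(A).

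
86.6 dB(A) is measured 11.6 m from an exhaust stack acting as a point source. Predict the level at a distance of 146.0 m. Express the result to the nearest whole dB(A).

For a point source, L₂ = L₁ − 20·log₁₀(r₂/r₁).
L₂ = 86.6 − 20·log₁₀(146.0/11.6) = 86.6 − 21.998 = 64.60 dB(A).

65 dB(A)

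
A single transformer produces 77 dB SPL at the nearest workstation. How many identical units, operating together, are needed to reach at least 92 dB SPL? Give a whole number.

Need L₁ + 10·log₁₀ N ≥ 92, i.e. log₁₀ N ≥ 1.50.
N ≥ 10^(15.0/10) = 31.623, so N = 32.

32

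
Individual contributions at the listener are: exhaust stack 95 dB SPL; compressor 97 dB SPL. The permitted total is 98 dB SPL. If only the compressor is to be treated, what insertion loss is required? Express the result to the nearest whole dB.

The untreated sources together contribute 10^(95/10) = 3.162e+09, i.e. 95.00 dB SPL.
The limit corresponds to 10^(98/10) = 6.310e+09; subtracting the fixed part leaves 3.147e+09 for the compressor, i.e. 94.98 dB SPL.
So the compressor must be reduced from 97 to 94.98 dB SPL: IL = 2.02 dB.

2 dB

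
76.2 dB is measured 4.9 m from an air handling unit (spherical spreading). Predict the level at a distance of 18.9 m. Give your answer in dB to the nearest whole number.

64 dB

Spherical spreading from a point source gives a 20·log₁₀(r₂/r₁) drop.
L₂ = 76.2 − 20·log₁₀(18.9/4.9) = 76.2 − 11.725 = 64.47 dB.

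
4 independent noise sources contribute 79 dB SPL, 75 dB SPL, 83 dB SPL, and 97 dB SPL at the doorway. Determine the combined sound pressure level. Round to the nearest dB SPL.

Incoherent sources combine by intensity addition: L_total = 10·log₁₀(Σ 10^(L_i/10)).
Σ 10^(L/10) = 10^(79/10) + 10^(75/10) + 10^(83/10) + 10^(97/10) = 5.322e+09.
L_total = 10·log₁₀(5.322e+09) = 97.26 dB SPL.

97 dB SPL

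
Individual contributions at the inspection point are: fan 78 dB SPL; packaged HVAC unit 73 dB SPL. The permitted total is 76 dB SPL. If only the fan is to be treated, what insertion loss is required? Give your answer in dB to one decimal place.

5.0 dB

The untreated sources together contribute 10^(73/10) = 1.995e+07, i.e. 73.00 dB SPL.
The limit corresponds to 10^(76/10) = 3.981e+07; subtracting the fixed part leaves 1.986e+07 for the fan, i.e. 72.98 dB SPL.
So the fan must be reduced from 78 to 72.98 dB SPL: IL = 5.02 dB.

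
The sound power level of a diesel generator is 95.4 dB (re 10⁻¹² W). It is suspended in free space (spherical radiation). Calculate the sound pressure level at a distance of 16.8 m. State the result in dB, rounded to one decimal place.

The power spreads over a sphere of area 4π·r², so L_p = L_w − 10·log₁₀(4π·r²).
4π·r² = 3547 m², 10·log₁₀ of that is 35.498 dB.
L_p = 95.4 − 35.498 = 59.90 dB.

59.9 dB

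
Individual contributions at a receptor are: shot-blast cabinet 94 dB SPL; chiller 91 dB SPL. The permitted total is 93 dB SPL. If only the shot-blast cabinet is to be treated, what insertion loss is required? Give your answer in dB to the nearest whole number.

Everything except the shot-blast cabinet sums to 10^(91/10) = 1.259e+09 in linear terms, 91.00 dB SPL.
The limit corresponds to 10^(93/10) = 1.995e+09; subtracting the fixed part leaves 7.363e+08 for the shot-blast cabinet, i.e. 88.67 dB SPL.
Required insertion loss = 94 − 88.67 = 5.33 dB.

5 dB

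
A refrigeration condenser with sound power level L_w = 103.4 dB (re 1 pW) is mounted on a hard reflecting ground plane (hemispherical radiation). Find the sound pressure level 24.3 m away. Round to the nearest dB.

68 dB

The power spreads over a hemisphere of area 2π·r², so L_p = L_w − 10·log₁₀(2π·r²).
2π·r² = 3710 m², 10·log₁₀ of that is 35.694 dB.
L_p = 103.4 − 35.694 = 67.71 dB.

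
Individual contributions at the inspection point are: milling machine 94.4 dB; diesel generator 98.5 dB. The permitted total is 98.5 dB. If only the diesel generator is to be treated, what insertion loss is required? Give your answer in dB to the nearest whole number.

2 dB

Fixed contribution from the other source: Σ 10^(L/10) = 10^(94.4/10) = 2.754e+09 (94.40 dB).
To meet 98.5 dB overall, the treated diesel generator may contribute at most 10^(98.5/10) − 2.754e+09 = 4.325e+09, i.e. 96.36 dB.
Required insertion loss = 98.5 − 96.36 = 2.14 dB.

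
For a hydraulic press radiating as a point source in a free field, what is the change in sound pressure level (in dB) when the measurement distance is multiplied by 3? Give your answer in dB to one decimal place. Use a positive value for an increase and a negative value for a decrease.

A point source loses 6 dB per doubling of distance; generally ΔL = −20·log₁₀(r₂/r₁).
ΔL = −20·log₁₀(3) = -9.54 dB.

-9.5 dB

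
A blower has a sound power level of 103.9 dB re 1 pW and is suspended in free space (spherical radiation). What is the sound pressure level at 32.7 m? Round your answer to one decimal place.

62.6 dB

The power spreads over a sphere of area 4π·r², so L_p = L_w − 10·log₁₀(4π·r²).
4π·r² = 1.344e+04 m², 10·log₁₀ of that is 41.283 dB.
L_p = 103.9 − 41.283 = 62.62 dB.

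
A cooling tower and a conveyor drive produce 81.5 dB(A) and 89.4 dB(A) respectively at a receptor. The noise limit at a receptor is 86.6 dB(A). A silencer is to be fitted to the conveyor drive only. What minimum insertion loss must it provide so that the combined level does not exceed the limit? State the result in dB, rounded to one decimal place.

4.4 dB

Fixed contribution from the other source: Σ 10^(L/10) = 10^(81.5/10) = 1.413e+08 (81.50 dB(A)).
To meet 86.6 dB(A) overall, the treated conveyor drive may contribute at most 10^(86.6/10) − 1.413e+08 = 3.158e+08, i.e. 84.99 dB(A).
So the conveyor drive must be reduced from 89.4 to 84.99 dB(A): IL = 4.41 dB.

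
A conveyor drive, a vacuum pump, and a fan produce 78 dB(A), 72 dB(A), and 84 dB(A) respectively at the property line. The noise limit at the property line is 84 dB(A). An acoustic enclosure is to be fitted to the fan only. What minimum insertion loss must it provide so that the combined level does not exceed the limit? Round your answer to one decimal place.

Everything except the fan sums to 10^(78/10) + 10^(72/10) = 7.894e+07 in linear terms, 78.97 dB(A).
The limit corresponds to 10^(84/10) = 2.512e+08; subtracting the fixed part leaves 1.722e+08 for the fan, i.e. 82.36 dB(A).
Required insertion loss = 84 − 82.36 = 1.64 dB.

1.6 dB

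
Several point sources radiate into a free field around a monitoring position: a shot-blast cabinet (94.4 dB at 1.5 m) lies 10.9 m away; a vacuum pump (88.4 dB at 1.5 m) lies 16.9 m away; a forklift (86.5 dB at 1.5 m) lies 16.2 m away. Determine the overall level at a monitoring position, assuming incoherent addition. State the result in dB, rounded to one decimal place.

Propagate each source to the receiver with L = L_ref − 20·log₁₀(r/r_ref), then add intensities.
shot-blast cabinet: 94.4 − 20·log₁₀(10.9/1.5) = 94.4 − 17.23 = 77.17 dB.
vacuum pump: 88.4 − 20·log₁₀(16.9/1.5) = 88.4 − 21.04 = 67.36 dB.
forklift: 86.5 − 20·log₁₀(16.2/1.5) = 86.5 − 20.67 = 65.83 dB.
Σ 10^(L/10) = 6.144e+07 → L_total = 10·log₁₀(6.144e+07) = 77.88 dB.

77.9 dB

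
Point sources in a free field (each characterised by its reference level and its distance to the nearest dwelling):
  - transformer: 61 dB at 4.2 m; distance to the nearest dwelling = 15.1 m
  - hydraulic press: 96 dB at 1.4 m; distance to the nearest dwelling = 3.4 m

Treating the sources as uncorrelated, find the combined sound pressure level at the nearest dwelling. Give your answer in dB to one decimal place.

88.3 dB

Propagate each source to the receiver with L = L_ref − 20·log₁₀(r/r_ref), then add intensities.
transformer: 61 − 20·log₁₀(15.1/4.2) = 61 − 11.11 = 49.89 dB.
hydraulic press: 96 − 20·log₁₀(3.4/1.4) = 96 − 7.71 = 88.29 dB.
Σ 10^(L/10) = 6.751e+08 → L_total = 10·log₁₀(6.751e+08) = 88.29 dB.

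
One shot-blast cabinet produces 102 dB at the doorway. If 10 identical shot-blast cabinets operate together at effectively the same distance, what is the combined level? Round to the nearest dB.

L_total = L₁ + 10·log₁₀ N for N identical incoherent sources.
L_total = 102 + 10·log₁₀(10) = 102 + 10.000 = 112.00 dB.

112 dB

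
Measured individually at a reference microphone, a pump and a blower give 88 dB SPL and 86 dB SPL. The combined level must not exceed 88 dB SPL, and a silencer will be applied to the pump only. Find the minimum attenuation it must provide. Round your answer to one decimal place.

Fixed contribution from the other source: Σ 10^(L/10) = 10^(86/10) = 3.981e+08 (86.00 dB SPL).
The limit corresponds to 10^(88/10) = 6.310e+08; subtracting the fixed part leaves 2.329e+08 for the pump, i.e. 83.67 dB SPL.
Required insertion loss = 88 − 83.67 = 4.33 dB.

4.3 dB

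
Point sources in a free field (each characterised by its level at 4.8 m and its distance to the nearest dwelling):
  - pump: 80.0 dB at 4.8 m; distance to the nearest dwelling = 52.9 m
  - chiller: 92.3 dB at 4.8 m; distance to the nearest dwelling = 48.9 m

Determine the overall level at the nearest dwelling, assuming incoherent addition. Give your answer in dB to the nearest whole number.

72 dB

First find each source's level at the receiver (point-source: −20·log₁₀(r/r_ref)), then combine on an intensity basis.
pump: 80.0 − 20·log₁₀(52.9/4.8) = 80.0 − 20.84 = 59.16 dB.
chiller: 92.3 − 20·log₁₀(48.9/4.8) = 92.3 − 20.16 = 72.14 dB.
Σ 10^(L/10) = 1.719e+07 → L_total = 10·log₁₀(1.719e+07) = 72.35 dB.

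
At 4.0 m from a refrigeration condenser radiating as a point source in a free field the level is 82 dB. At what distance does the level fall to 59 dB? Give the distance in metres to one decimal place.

56.5 m

For a point source L₁ − L₂ = 20·log₁₀(r₂/r₁), so r₂ = r₁·10^((L₁−L₂)/20).
r₂ = 4.0·10^((82−59)/20) = 4.0·10^(23.0/20) = 56.50 m.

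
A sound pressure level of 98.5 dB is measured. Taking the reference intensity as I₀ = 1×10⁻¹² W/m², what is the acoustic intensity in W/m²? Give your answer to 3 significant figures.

I = I₀·10^(L/10) = 10⁻¹² × 10^(98.5/10) = 10^(-2.150).

0.00708 W/m²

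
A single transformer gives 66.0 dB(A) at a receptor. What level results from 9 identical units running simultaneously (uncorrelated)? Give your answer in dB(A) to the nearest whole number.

With 9 equal, uncorrelated contributions the intensity is 9× that of one unit, giving a rise of 10·log₁₀ 9.
L_total = 66.0 + 10·log₁₀(9) = 66.0 + 9.542 = 75.54 dB(A).

76 dB(A)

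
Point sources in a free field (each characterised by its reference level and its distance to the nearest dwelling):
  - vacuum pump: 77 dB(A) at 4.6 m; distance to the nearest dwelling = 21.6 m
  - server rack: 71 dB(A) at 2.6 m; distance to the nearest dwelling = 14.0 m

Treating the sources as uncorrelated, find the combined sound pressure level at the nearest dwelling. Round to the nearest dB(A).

Apply inverse-square spreading to bring every level to the receiver, then sum 10^(L/10).
vacuum pump: 77 − 20·log₁₀(21.6/4.6) = 77 − 13.43 = 63.57 dB(A).
server rack: 71 − 20·log₁₀(14.0/2.6) = 71 − 14.62 = 56.38 dB(A).
Σ 10^(L/10) = 2.707e+06 → L_total = 10·log₁₀(2.707e+06) = 64.33 dB(A).

64 dB(A)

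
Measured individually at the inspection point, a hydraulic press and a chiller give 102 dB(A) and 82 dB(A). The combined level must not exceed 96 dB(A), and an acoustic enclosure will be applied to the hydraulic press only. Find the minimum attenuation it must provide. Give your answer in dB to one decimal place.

6.2 dB

Everything except the hydraulic press sums to 10^(82/10) = 1.585e+08 in linear terms, 82.00 dB(A).
To meet 96 dB(A) overall, the treated hydraulic press may contribute at most 10^(96/10) − 1.585e+08 = 3.823e+09, i.e. 95.82 dB(A).
So the hydraulic press must be reduced from 102 to 95.82 dB(A): IL = 6.18 dB.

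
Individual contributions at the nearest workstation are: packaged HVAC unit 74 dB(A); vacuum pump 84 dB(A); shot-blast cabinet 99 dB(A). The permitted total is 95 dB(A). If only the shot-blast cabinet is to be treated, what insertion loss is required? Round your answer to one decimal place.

Fixed contribution from the other sources: Σ 10^(L/10) = 10^(74/10) + 10^(84/10) = 2.763e+08 (84.41 dB(A)).
To meet 95 dB(A) overall, the treated shot-blast cabinet may contribute at most 10^(95/10) − 2.763e+08 = 2.886e+09, i.e. 94.60 dB(A).
Required insertion loss = 99 − 94.60 = 4.40 dB.

4.4 dB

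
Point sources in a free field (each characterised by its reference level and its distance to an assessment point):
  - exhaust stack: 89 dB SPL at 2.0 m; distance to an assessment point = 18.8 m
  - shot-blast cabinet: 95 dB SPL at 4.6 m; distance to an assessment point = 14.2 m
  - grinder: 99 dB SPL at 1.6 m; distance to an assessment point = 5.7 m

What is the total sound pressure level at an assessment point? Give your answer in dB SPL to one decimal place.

Apply inverse-square spreading to bring every level to the receiver, then sum 10^(L/10).
exhaust stack: 89 − 20·log₁₀(18.8/2.0) = 89 − 19.46 = 69.54 dB SPL.
shot-blast cabinet: 95 − 20·log₁₀(14.2/4.6) = 95 − 9.79 = 85.21 dB SPL.
grinder: 99 − 20·log₁₀(5.7/1.6) = 99 − 11.04 = 87.96 dB SPL.
Σ 10^(L/10) = 9.667e+08 → L_total = 10·log₁₀(9.667e+08) = 89.85 dB SPL.

89.9 dB SPL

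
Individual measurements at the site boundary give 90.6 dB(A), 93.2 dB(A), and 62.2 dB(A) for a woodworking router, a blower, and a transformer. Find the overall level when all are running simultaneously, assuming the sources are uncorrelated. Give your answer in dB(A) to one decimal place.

For uncorrelated sources the intensities add, so convert each level to linear form, sum, and take 10·log₁₀ of the total.
Σ 10^(L/10) = 10^(90.6/10) + 10^(93.2/10) + 10^(62.2/10) = 3.239e+09.
L_total = 10·log₁₀(3.239e+09) = 95.10 dB(A).

95.1 dB(A)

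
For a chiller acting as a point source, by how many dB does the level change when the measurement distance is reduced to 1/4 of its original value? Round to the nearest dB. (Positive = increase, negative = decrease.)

+12 dB

A point source loses 6 dB per doubling of distance; generally ΔL = −20·log₁₀(r₂/r₁).
ΔL = −20·log₁₀(0.25) = +12.04 dB.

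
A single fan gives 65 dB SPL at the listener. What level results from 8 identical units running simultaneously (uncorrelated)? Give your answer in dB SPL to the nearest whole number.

N identical incoherent sources raise the level by 10·log₁₀ N.
L_total = 65 + 10·log₁₀(8) = 65 + 9.031 = 74.03 dB SPL.

74 dB SPL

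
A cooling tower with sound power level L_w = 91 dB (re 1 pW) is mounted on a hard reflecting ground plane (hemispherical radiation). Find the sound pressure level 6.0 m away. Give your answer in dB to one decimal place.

L_p = L_w − 10·log₁₀(2π·r²) with r = 6.0 m.
2π·r² = 226.2 m², 10·log₁₀ of that is 23.545 dB.
L_p = 91 − 23.545 = 67.46 dB.

67.5 dB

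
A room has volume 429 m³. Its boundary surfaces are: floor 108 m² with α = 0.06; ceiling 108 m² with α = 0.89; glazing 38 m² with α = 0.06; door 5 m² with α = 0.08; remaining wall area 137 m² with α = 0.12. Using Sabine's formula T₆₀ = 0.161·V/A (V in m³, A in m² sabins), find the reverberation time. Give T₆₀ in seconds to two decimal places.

Total absorption A = 108·0.06 + 108·0.89 + 38·0.06 + 5·0.08 + 137·0.12 = 121.72 m² sabins.
T₆₀ = 0.161·V/A = 0.161·429/121.72 = 0.567 s.

0.57 s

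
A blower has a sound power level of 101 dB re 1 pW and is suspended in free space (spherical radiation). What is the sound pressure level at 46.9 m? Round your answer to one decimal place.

Free-field spherical radiation: L_p = L_w − 10·log₁₀(4π·r²), r = 46.9 m.
4π·r² = 2.764e+04 m², 10·log₁₀ of that is 44.416 dB.
L_p = 101 − 44.416 = 56.58 dB.

56.6 dB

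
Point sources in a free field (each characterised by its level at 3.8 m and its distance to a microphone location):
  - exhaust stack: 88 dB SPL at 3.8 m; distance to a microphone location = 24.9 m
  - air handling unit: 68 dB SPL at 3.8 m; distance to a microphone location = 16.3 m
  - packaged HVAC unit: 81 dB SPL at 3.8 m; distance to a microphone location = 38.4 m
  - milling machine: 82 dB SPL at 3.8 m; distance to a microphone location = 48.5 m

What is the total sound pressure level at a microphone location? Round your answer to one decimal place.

72.4 dB SPL

First find each source's level at the receiver (point-source: −20·log₁₀(r/r_ref)), then combine on an intensity basis.
exhaust stack: 88 − 20·log₁₀(24.9/3.8) = 88 − 16.33 = 71.67 dB SPL.
air handling unit: 68 − 20·log₁₀(16.3/3.8) = 68 − 12.65 = 55.35 dB SPL.
packaged HVAC unit: 81 − 20·log₁₀(38.4/3.8) = 81 − 20.09 = 60.91 dB SPL.
milling machine: 82 − 20·log₁₀(48.5/3.8) = 82 − 22.12 = 59.88 dB SPL.
Σ 10^(L/10) = 1.724e+07 → L_total = 10·log₁₀(1.724e+07) = 72.37 dB SPL.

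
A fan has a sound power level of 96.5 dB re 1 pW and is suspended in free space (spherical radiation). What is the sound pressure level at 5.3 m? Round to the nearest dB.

71 dB

Free-field spherical radiation: L_p = L_w − 10·log₁₀(4π·r²), r = 5.3 m.
4π·r² = 353 m², 10·log₁₀ of that is 25.478 dB.
L_p = 96.5 − 25.478 = 71.02 dB.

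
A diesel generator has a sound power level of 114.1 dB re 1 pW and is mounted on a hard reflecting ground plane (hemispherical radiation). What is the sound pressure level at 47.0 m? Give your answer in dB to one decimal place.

72.7 dB

Free-field hemispherical radiation: L_p = L_w − 10·log₁₀(2π·r²), r = 47.0 m.
2π·r² = 1.388e+04 m², 10·log₁₀ of that is 41.424 dB.
L_p = 114.1 − 41.424 = 72.68 dB.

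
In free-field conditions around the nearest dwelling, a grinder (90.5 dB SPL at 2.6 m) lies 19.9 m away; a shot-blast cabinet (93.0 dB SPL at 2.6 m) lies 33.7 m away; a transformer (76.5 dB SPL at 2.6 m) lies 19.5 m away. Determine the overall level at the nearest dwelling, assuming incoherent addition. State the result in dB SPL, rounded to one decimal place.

75.0 dB SPL

First find each source's level at the receiver (point-source: −20·log₁₀(r/r_ref)), then combine on an intensity basis.
grinder: 90.5 − 20·log₁₀(19.9/2.6) = 90.5 − 17.68 = 72.82 dB SPL.
shot-blast cabinet: 93.0 − 20·log₁₀(33.7/2.6) = 93.0 − 22.25 = 70.75 dB SPL.
transformer: 76.5 − 20·log₁₀(19.5/2.6) = 76.5 − 17.50 = 59.00 dB SPL.
Σ 10^(L/10) = 3.182e+07 → L_total = 10·log₁₀(3.182e+07) = 75.03 dB SPL.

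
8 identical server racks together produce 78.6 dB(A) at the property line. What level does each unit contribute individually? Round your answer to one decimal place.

69.6 dB(A)

Dividing the total intensity by 8 lowers the level by 10·log₁₀ 8 = 9.031 dB: L₁ = 78.6 − 9.031.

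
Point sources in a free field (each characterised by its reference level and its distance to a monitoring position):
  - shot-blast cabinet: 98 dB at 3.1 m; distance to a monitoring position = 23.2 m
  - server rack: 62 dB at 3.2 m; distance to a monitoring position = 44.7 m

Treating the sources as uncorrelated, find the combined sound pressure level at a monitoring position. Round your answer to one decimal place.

80.5 dB

Propagate each source to the receiver with L = L_ref − 20·log₁₀(r/r_ref), then add intensities.
shot-blast cabinet: 98 − 20·log₁₀(23.2/3.1) = 98 − 17.48 = 80.52 dB.
server rack: 62 − 20·log₁₀(44.7/3.2) = 62 − 22.90 = 39.10 dB.
Σ 10^(L/10) = 1.127e+08 → L_total = 10·log₁₀(1.127e+08) = 80.52 dB.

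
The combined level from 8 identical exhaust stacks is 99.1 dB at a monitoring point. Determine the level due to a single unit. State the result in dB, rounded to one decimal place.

90.1 dB

8 equal contributions raise the level by 10·log₁₀ 8 = 9.031 dB, so each unit alone gives 99.1 − 9.031.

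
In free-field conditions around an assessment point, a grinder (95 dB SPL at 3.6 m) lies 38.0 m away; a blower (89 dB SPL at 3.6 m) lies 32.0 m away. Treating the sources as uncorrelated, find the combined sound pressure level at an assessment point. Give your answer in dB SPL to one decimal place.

Propagate each source to the receiver with L = L_ref − 20·log₁₀(r/r_ref), then add intensities.
grinder: 95 − 20·log₁₀(38.0/3.6) = 95 − 20.47 = 74.53 dB SPL.
blower: 89 − 20·log₁₀(32.0/3.6) = 89 − 18.98 = 70.02 dB SPL.
Σ 10^(L/10) = 3.843e+07 → L_total = 10·log₁₀(3.843e+07) = 75.85 dB SPL.

75.8 dB SPL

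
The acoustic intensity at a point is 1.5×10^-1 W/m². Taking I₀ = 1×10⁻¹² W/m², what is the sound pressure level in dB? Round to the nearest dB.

112 dB

Dividing by I₀ shifts the exponent by 12: I/I₀ = 1.5×10^11.
L = 10·(0.1761 + 11) = 111.76 dB.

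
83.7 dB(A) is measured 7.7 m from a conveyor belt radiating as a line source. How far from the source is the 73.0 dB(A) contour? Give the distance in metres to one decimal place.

90.5 m

Line-source spreading drops the level by 10·log₁₀(r₂/r₁); inverting, r₂/r₁ = 10^(ΔL/10).
r₂ = 7.7·10^((83.7−73.0)/10) = 7.7·10^(10.7/10) = 90.47 m.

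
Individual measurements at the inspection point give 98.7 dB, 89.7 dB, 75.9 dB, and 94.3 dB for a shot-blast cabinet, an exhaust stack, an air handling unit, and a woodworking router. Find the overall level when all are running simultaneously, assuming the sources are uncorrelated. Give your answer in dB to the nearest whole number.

Incoherent sources combine by intensity addition: L_total = 10·log₁₀(Σ 10^(L_i/10)).
Σ 10^(L/10) = 10^(98.7/10) + 10^(89.7/10) + 10^(75.9/10) + 10^(94.3/10) = 1.108e+10.
L_total = 10·log₁₀(1.108e+10) = 100.44 dB.

100 dB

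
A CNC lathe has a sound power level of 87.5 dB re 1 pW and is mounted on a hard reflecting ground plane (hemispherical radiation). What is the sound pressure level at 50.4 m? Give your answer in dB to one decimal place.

45.5 dB

Free-field hemispherical radiation: L_p = L_w − 10·log₁₀(2π·r²), r = 50.4 m.
2π·r² = 1.596e+04 m², 10·log₁₀ of that is 42.030 dB.
L_p = 87.5 − 42.030 = 45.47 dB.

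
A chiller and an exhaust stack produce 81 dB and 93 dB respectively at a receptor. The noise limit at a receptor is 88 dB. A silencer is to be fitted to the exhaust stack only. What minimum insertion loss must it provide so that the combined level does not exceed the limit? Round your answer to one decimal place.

The untreated sources together contribute 10^(81/10) = 1.259e+08, i.e. 81.00 dB.
The limit corresponds to 10^(88/10) = 6.310e+08; subtracting the fixed part leaves 5.051e+08 for the exhaust stack, i.e. 87.03 dB.
Required insertion loss = 93 − 87.03 = 5.97 dB.

6.0 dB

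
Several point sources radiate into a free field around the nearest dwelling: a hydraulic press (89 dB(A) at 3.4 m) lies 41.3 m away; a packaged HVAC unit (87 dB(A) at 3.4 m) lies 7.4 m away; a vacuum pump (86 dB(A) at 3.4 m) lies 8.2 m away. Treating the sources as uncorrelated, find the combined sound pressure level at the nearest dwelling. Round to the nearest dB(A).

First find each source's level at the receiver (point-source: −20·log₁₀(r/r_ref)), then combine on an intensity basis.
hydraulic press: 89 − 20·log₁₀(41.3/3.4) = 89 − 21.69 = 67.31 dB(A).
packaged HVAC unit: 87 − 20·log₁₀(7.4/3.4) = 87 − 6.76 = 80.24 dB(A).
vacuum pump: 86 − 20·log₁₀(8.2/3.4) = 86 − 7.65 = 78.35 dB(A).
Σ 10^(L/10) = 1.796e+08 → L_total = 10·log₁₀(1.796e+08) = 82.54 dB(A).

83 dB(A)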